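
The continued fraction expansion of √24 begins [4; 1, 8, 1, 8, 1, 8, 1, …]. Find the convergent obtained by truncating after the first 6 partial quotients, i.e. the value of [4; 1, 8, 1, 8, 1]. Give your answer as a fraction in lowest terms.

Starting at the tail and folding back:
Start with 1.
8 + 1/(1/1) = 8 + 1/1 = 9/1
1 + 1/(9/1) = 1 + 1/9 = 10/9
8 + 1/(10/9) = 8 + 9/10 = 89/10
1 + 1/(89/10) = 1 + 10/89 = 99/89
4 + 1/(99/89) = 4 + 89/99 = 485/99

485/99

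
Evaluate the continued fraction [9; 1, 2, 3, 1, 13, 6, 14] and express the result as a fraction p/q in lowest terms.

Start with 14.
6 + 1/(14/1) = 6 + 1/14 = 85/14
13 + 1/(85/14) = 13 + 14/85 = 1119/85
1 + 1/(1119/85) = 1 + 85/1119 = 1204/1119
3 + 1/(1204/1119) = 3 + 1119/1204 = 4731/1204
2 + 1/(4731/1204) = 2 + 1204/4731 = 10666/4731
1 + 1/(10666/4731) = 1 + 4731/10666 = 15397/10666
9 + 1/(15397/10666) = 9 + 10666/15397 = 149239/15397

149239/15397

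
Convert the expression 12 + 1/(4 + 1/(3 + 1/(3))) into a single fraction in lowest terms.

Start with 3.
3 + 1/(3/1) = 3 + 1/3 = 10/3
4 + 1/(10/3) = 4 + 3/10 = 43/10
12 + 1/(43/10) = 12 + 10/43 = 526/43

526/43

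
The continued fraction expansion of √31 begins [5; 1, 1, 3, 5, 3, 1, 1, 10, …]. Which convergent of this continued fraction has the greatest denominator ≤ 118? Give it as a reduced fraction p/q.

List convergents until the denominator exceeds the bound:
a_0 = 5: 5/1  (≤ bound)
a_1 = 1: 6/1  (≤ bound)
a_2 = 1: 11/2  (≤ bound)
a_3 = 3: 39/7  (≤ bound)
a_4 = 5: 206/37  (≤ bound)
a_5 = 3: 657/118  (≤ bound)
a_6 = 1: 863/155  (> 118, stop)

657/118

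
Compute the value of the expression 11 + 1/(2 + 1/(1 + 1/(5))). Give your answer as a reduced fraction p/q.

193/17

a_0 = 11: 11/1
a_1 = 2: 23/2
a_2 = 1: 34/3
a_3 = 5: 193/17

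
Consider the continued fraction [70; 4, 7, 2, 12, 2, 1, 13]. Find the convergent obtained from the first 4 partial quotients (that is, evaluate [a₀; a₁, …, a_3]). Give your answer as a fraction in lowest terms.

Work from the innermost term outward:
Start with 2.
7 + 1/(2/1) = 7 + 1/2 = 15/2
4 + 1/(15/2) = 4 + 2/15 = 62/15
70 + 1/(62/15) = 70 + 15/62 = 4355/62

4355/62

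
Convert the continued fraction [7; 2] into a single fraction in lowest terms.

Start with 2.
7 + 1/(2/1) = 7 + 1/2 = 15/2

15/2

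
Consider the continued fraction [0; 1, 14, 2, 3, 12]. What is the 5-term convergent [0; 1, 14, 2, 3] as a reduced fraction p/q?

a_0 = 0: 0/1
a_1 = 1: 1/1
a_2 = 14: 14/15
a_3 = 2: 29/31
a_4 = 3: 101/108

101/108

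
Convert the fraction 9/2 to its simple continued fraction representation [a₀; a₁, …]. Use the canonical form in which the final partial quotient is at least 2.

⌊9/2⌋ = 4, remainder 1
⌊2/1⌋ = 2, remainder 0

[4; 2]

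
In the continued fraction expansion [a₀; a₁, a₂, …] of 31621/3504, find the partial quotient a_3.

2

Apply division with remainder until the remainder is 0:
31621 = 9·3504 + 85, so a_0 = 9
3504 = 41·85 + 19, so a_1 = 41
85 = 4·19 + 9, so a_2 = 4
19 = 2·9 + 1, so a_3 = 2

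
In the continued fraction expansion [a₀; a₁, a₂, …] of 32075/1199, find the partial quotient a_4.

1

⌊32075/1199⌋ = 26, remainder 901
⌊1199/901⌋ = 1, remainder 298
⌊901/298⌋ = 3, remainder 7
⌊298/7⌋ = 42, remainder 4
⌊7/4⌋ = 1, remainder 3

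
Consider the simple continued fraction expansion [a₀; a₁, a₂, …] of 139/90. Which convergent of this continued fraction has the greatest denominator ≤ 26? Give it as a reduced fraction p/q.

17/11

a_0 = 1: 1/1  (≤ bound)
a_1 = 1: 2/1  (≤ bound)
a_2 = 1: 3/2  (≤ bound)
a_3 = 5: 17/11  (≤ bound)
a_4 = 8: 139/90  (> 26, stop)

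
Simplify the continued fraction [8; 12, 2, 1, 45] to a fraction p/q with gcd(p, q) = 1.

Work from the innermost term outward:
Start with 45.
1 + 1/(45/1) = 1 + 1/45 = 46/45
2 + 1/(46/45) = 2 + 45/46 = 137/46
12 + 1/(137/46) = 12 + 46/137 = 1690/137
8 + 1/(1690/137) = 8 + 137/1690 = 13657/1690

13657/1690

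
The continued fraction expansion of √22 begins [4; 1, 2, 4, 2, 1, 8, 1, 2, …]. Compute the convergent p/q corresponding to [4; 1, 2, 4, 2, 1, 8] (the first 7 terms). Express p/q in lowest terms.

1712/365

Starting at the tail and folding back:
Start with 8.
1 + 1/(8/1) = 1 + 1/8 = 9/8
2 + 1/(9/8) = 2 + 8/9 = 26/9
4 + 1/(26/9) = 4 + 9/26 = 113/26
2 + 1/(113/26) = 2 + 26/113 = 252/113
1 + 1/(252/113) = 1 + 113/252 = 365/252
4 + 1/(365/252) = 4 + 252/365 = 1712/365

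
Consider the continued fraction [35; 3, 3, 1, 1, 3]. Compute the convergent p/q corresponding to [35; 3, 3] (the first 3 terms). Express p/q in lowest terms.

a_0 = 35: 35/1
a_1 = 3: 106/3
a_2 = 3: 353/10

353/10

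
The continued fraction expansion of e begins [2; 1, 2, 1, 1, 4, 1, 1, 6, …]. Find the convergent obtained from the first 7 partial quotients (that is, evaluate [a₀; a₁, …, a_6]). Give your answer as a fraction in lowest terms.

106/39

Starting at the tail and folding back:
Start with 1.
4 + 1/(1/1) = 4 + 1/1 = 5/1
1 + 1/(5/1) = 1 + 1/5 = 6/5
1 + 1/(6/5) = 1 + 5/6 = 11/6
2 + 1/(11/6) = 2 + 6/11 = 28/11
1 + 1/(28/11) = 1 + 11/28 = 39/28
2 + 1/(39/28) = 2 + 28/39 = 106/39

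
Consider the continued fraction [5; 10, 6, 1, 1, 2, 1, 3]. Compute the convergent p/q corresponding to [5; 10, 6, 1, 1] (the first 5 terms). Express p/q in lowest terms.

a_0 = 5: 5/1
a_1 = 10: 51/10
a_2 = 6: 311/61
a_3 = 1: 362/71
a_4 = 1: 673/132

673/132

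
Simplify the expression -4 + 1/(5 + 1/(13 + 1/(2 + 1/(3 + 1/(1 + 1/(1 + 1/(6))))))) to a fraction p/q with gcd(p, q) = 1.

-27229/7160

Build up convergents one term at a time:
a_0 = -4: -4/1
a_1 = 5: -19/5
a_2 = 13: -251/66
a_3 = 2: -521/137
a_4 = 3: -1814/477
a_5 = 1: -2335/614
a_6 = 1: -4149/1091
a_7 = 6: -27229/7160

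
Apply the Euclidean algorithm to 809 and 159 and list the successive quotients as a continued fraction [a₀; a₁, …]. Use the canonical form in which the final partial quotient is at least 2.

Run the Euclidean algorithm, recording each quotient:
809 = 5·159 + 14, so a_0 = 5
159 = 11·14 + 5, so a_1 = 11
14 = 2·5 + 4, so a_2 = 2
5 = 1·4 + 1, so a_3 = 1
4 = 4·1 + 0, so a_4 = 4

[5; 11, 2, 1, 4]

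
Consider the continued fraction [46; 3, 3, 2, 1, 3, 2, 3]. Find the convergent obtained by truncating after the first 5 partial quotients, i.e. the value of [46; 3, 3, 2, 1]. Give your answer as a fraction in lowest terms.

1528/33

Start with 1.
2 + 1/(1/1) = 2 + 1/1 = 3/1
3 + 1/(3/1) = 3 + 1/3 = 10/3
3 + 1/(10/3) = 3 + 3/10 = 33/10
46 + 1/(33/10) = 46 + 10/33 = 1528/33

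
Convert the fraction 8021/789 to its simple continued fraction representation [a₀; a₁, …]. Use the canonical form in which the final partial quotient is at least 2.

⌊8021/789⌋ = 10, remainder 131
⌊789/131⌋ = 6, remainder 3
⌊131/3⌋ = 43, remainder 2
⌊3/2⌋ = 1, remainder 1
⌊2/1⌋ = 2, remainder 0

[10; 6, 43, 1, 2]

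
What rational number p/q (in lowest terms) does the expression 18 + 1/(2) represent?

37/2

a_0 = 18: 18/1
a_1 = 2: 37/2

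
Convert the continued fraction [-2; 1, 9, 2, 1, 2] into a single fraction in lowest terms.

a_0 = -2: -2/1
a_1 = 1: -1/1
a_2 = 9: -11/10
a_3 = 2: -23/21
a_4 = 1: -34/31
a_5 = 2: -91/83

-91/83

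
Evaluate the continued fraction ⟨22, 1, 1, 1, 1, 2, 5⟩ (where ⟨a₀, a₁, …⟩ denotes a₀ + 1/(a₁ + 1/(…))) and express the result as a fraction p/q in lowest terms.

a_0 = 22: 22/1
a_1 = 1: 23/1
a_2 = 1: 45/2
a_3 = 1: 68/3
a_4 = 1: 113/5
a_5 = 2: 294/13
a_6 = 5: 1583/70

1583/70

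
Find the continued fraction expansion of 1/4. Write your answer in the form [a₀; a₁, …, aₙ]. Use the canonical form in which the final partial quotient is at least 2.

[0; 4]

1 ÷ 4 → quotient 0, remainder 1
4 ÷ 1 → quotient 4, remainder 0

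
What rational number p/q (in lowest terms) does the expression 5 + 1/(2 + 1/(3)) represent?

38/7

a_0 = 5: 5/1
a_1 = 2: 11/2
a_2 = 3: 38/7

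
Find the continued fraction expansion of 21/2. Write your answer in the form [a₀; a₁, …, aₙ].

⌊21/2⌋ = 10, remainder 1
⌊2/1⌋ = 2, remainder 0

[10; 2]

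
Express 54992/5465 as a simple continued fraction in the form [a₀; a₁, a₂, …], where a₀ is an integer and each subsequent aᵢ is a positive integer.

[10; 15, 1, 47, 1, 6]

Apply division with remainder until the remainder is 0:
⌊54992/5465⌋ = 10, remainder 342
⌊5465/342⌋ = 15, remainder 335
⌊342/335⌋ = 1, remainder 7
⌊335/7⌋ = 47, remainder 6
⌊7/6⌋ = 1, remainder 1
⌊6/1⌋ = 6, remainder 0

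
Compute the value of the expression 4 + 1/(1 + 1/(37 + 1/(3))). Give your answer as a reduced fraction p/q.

572/115

Starting at the tail and folding back:
Start with 3.
37 + 1/(3/1) = 37 + 1/3 = 112/3
1 + 1/(112/3) = 1 + 3/112 = 115/112
4 + 1/(115/112) = 4 + 112/115 = 572/115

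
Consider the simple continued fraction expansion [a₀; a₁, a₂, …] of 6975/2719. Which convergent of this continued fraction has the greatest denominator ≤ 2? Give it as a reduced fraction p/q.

5/2

a_0 = 2: 2/1  (≤ bound)
a_1 = 1: 3/1  (≤ bound)
a_2 = 1: 5/2  (≤ bound)
a_3 = 3: 18/7  (> 2, stop)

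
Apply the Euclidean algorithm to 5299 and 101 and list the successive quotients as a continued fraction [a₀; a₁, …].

[52; 2, 6, 1, 2, 2]

5299 ÷ 101 → quotient 52, remainder 47
101 ÷ 47 → quotient 2, remainder 7
47 ÷ 7 → quotient 6, remainder 5
7 ÷ 5 → quotient 1, remainder 2
5 ÷ 2 → quotient 2, remainder 1
2 ÷ 1 → quotient 2, remainder 0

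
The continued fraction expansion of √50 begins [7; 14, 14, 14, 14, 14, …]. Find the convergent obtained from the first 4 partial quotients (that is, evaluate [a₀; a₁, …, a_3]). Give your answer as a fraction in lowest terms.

19601/2772

Use the convergent recurrence hₖ = aₖ·hₖ₋₁ + hₖ₋₂ (and likewise for the denominators kₖ):
a_0 = 7: 7/1
a_1 = 14: 99/14
a_2 = 14: 1393/197
a_3 = 14: 19601/2772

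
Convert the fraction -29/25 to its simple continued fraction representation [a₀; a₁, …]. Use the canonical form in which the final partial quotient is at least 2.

[-2; 1, 5, 4]

⌊-29/25⌋ = -2, remainder 21
⌊25/21⌋ = 1, remainder 4
⌊21/4⌋ = 5, remainder 1
⌊4/1⌋ = 4, remainder 0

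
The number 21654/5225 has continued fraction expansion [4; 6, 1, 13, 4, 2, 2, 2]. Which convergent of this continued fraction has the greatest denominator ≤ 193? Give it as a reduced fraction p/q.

402/97

List convergents until the denominator exceeds the bound:
a_0 = 4: 4/1  (≤ bound)
a_1 = 6: 25/6  (≤ bound)
a_2 = 1: 29/7  (≤ bound)
a_3 = 13: 402/97  (≤ bound)
a_4 = 4: 1637/395  (> 193, stop)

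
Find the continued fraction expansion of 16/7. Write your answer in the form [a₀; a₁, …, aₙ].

[2; 3, 2]

Repeatedly divide and take the remainder:
16 = 2·7 + 2, so a_0 = 2
7 = 3·2 + 1, so a_1 = 3
2 = 2·1 + 0, so a_2 = 2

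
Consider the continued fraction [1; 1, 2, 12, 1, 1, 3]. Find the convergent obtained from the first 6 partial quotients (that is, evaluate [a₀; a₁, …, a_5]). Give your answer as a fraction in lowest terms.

129/77

Start with 1.
1 + 1/(1/1) = 1 + 1/1 = 2/1
12 + 1/(2/1) = 12 + 1/2 = 25/2
2 + 1/(25/2) = 2 + 2/25 = 52/25
1 + 1/(52/25) = 1 + 25/52 = 77/52
1 + 1/(77/52) = 1 + 52/77 = 129/77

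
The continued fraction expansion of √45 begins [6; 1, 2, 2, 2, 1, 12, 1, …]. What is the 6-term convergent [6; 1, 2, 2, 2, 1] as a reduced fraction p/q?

161/24

Starting at the tail and folding back:
Start with 1.
2 + 1/(1/1) = 2 + 1/1 = 3/1
2 + 1/(3/1) = 2 + 1/3 = 7/3
2 + 1/(7/3) = 2 + 3/7 = 17/7
1 + 1/(17/7) = 1 + 7/17 = 24/17
6 + 1/(24/17) = 6 + 17/24 = 161/24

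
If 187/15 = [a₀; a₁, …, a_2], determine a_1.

2

Repeatedly divide and take the remainder:
187 = 12·15 + 7, so a_0 = 12
15 = 2·7 + 1, so a_1 = 2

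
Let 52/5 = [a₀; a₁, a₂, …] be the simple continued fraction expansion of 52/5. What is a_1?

Run the Euclidean algorithm, recording each quotient:
52 = 10·5 + 2, so a_0 = 10
5 = 2·2 + 1, so a_1 = 2

2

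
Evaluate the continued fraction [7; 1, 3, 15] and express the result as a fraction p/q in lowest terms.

Build up convergents one term at a time:
a_0 = 7: 7/1
a_1 = 1: 8/1
a_2 = 3: 31/4
a_3 = 15: 473/61

473/61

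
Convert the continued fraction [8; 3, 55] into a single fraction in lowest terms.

a_0 = 8: 8/1
a_1 = 3: 25/3
a_2 = 55: 1383/166

1383/166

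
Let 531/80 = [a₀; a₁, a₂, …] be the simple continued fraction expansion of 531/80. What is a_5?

7

Repeatedly divide and take the remainder:
531 = 6·80 + 51, so a_0 = 6
80 = 1·51 + 29, so a_1 = 1
51 = 1·29 + 22, so a_2 = 1
29 = 1·22 + 7, so a_3 = 1
22 = 3·7 + 1, so a_4 = 3
7 = 7·1 + 0, so a_5 = 7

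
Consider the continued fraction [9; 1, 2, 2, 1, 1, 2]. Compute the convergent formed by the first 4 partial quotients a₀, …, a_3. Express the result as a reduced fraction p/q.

Start with 2.
2 + 1/(2/1) = 2 + 1/2 = 5/2
1 + 1/(5/2) = 1 + 2/5 = 7/5
9 + 1/(7/5) = 9 + 5/7 = 68/7

68/7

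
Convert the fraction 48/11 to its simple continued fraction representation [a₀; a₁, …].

[4; 2, 1, 3]

48 = 4·11 + 4, so a_0 = 4
11 = 2·4 + 3, so a_1 = 2
4 = 1·3 + 1, so a_2 = 1
3 = 3·1 + 0, so a_3 = 3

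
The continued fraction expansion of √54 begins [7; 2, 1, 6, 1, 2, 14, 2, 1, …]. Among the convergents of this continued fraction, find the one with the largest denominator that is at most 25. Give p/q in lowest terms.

169/23

a_0 = 7: 7/1  (≤ bound)
a_1 = 2: 15/2  (≤ bound)
a_2 = 1: 22/3  (≤ bound)
a_3 = 6: 147/20  (≤ bound)
a_4 = 1: 169/23  (≤ bound)
a_5 = 2: 485/66  (> 25, stop)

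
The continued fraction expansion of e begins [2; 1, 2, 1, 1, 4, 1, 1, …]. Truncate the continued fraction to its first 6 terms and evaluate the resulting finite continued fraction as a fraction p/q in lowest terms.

87/32

Collapse the nested fraction from the inside out:
Start with 4.
1 + 1/(4/1) = 1 + 1/4 = 5/4
1 + 1/(5/4) = 1 + 4/5 = 9/5
2 + 1/(9/5) = 2 + 5/9 = 23/9
1 + 1/(23/9) = 1 + 9/23 = 32/23
2 + 1/(32/23) = 2 + 23/32 = 87/32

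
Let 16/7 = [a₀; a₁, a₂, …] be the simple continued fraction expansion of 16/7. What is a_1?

3

16 ÷ 7 → quotient 2, remainder 2
7 ÷ 2 → quotient 3, remainder 1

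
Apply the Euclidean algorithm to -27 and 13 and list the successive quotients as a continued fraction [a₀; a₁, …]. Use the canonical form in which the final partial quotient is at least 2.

-27 ÷ 13 → quotient -3, remainder 12
13 ÷ 12 → quotient 1, remainder 1
12 ÷ 1 → quotient 12, remainder 0

[-3; 1, 12]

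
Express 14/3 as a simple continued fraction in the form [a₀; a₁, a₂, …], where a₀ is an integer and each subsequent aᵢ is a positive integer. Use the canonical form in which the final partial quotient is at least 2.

14 = 4·3 + 2, so a_0 = 4
3 = 1·2 + 1, so a_1 = 1
2 = 2·1 + 0, so a_2 = 2

[4; 1, 2]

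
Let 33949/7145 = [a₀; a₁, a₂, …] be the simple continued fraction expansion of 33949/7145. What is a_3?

Run the Euclidean algorithm, recording each quotient:
33949 = 4·7145 + 5369, so a_0 = 4
7145 = 1·5369 + 1776, so a_1 = 1
5369 = 3·1776 + 41, so a_2 = 3
1776 = 43·41 + 13, so a_3 = 43

43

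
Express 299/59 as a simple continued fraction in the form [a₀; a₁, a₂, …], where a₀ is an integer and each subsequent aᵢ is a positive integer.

Run the Euclidean algorithm, recording each quotient:
299 = 5·59 + 4, so a_0 = 5
59 = 14·4 + 3, so a_1 = 14
4 = 1·3 + 1, so a_2 = 1
3 = 3·1 + 0, so a_3 = 3

[5; 14, 1, 3]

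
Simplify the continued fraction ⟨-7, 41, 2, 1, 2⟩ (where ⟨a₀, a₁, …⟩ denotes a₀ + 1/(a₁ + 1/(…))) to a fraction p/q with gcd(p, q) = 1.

-2309/331

Start with 2.
1 + 1/(2/1) = 1 + 1/2 = 3/2
2 + 1/(3/2) = 2 + 2/3 = 8/3
41 + 1/(8/3) = 41 + 3/8 = 331/8
-7 + 1/(331/8) = -7 + 8/331 = -2309/331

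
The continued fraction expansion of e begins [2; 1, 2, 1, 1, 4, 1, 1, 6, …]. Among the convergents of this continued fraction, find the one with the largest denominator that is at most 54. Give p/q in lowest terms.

106/39

List convergents until the denominator exceeds the bound:
a_0 = 2: 2/1  (≤ bound)
a_1 = 1: 3/1  (≤ bound)
a_2 = 2: 8/3  (≤ bound)
a_3 = 1: 11/4  (≤ bound)
a_4 = 1: 19/7  (≤ bound)
a_5 = 4: 87/32  (≤ bound)
a_6 = 1: 106/39  (≤ bound)
a_7 = 1: 193/71  (> 54, stop)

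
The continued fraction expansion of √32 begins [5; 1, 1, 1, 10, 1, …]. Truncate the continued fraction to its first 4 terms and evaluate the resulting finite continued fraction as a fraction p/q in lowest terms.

17/3

Compute successive convergents:
a_0 = 5: 5/1
a_1 = 1: 6/1
a_2 = 1: 11/2
a_3 = 1: 17/3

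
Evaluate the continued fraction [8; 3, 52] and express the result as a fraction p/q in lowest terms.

Start with 52.
3 + 1/(52/1) = 3 + 1/52 = 157/52
8 + 1/(157/52) = 8 + 52/157 = 1308/157

1308/157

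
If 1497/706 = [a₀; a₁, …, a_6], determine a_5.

Apply division with remainder until the remainder is 0:
1497 ÷ 706 → quotient 2, remainder 85
706 ÷ 85 → quotient 8, remainder 26
85 ÷ 26 → quotient 3, remainder 7
26 ÷ 7 → quotient 3, remainder 5
7 ÷ 5 → quotient 1, remainder 2
5 ÷ 2 → quotient 2, remainder 1

2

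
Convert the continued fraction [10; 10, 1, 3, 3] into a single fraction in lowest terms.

Start with 3.
3 + 1/(3/1) = 3 + 1/3 = 10/3
1 + 1/(10/3) = 1 + 3/10 = 13/10
10 + 1/(13/10) = 10 + 10/13 = 140/13
10 + 1/(140/13) = 10 + 13/140 = 1413/140

1413/140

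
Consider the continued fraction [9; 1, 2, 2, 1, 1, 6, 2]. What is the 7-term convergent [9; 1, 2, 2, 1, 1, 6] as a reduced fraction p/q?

a_0 = 9: 9/1
a_1 = 1: 10/1
a_2 = 2: 29/3
a_3 = 2: 68/7
a_4 = 1: 97/10
a_5 = 1: 165/17
a_6 = 6: 1087/112

1087/112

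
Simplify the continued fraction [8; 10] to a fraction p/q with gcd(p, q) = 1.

Start with 10.
8 + 1/(10/1) = 8 + 1/10 = 81/10

81/10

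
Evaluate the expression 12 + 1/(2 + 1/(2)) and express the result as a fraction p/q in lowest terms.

62/5

Use the convergent recurrence hₖ = aₖ·hₖ₋₁ + hₖ₋₂ (and likewise for the denominators kₖ):
a_0 = 12: 12/1
a_1 = 2: 25/2
a_2 = 2: 62/5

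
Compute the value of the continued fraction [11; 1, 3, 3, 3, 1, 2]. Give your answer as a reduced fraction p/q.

Start with 2.
1 + 1/(2/1) = 1 + 1/2 = 3/2
3 + 1/(3/2) = 3 + 2/3 = 11/3
3 + 1/(11/3) = 3 + 3/11 = 36/11
3 + 1/(36/11) = 3 + 11/36 = 119/36
1 + 1/(119/36) = 1 + 36/119 = 155/119
11 + 1/(155/119) = 11 + 119/155 = 1824/155

1824/155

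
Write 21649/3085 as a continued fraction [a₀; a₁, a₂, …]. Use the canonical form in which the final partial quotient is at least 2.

Repeatedly divide and take the remainder:
21649 = 7·3085 + 54, so a_0 = 7
3085 = 57·54 + 7, so a_1 = 57
54 = 7·7 + 5, so a_2 = 7
7 = 1·5 + 2, so a_3 = 1
5 = 2·2 + 1, so a_4 = 2
2 = 2·1 + 0, so a_5 = 2

[7; 57, 7, 1, 2, 2]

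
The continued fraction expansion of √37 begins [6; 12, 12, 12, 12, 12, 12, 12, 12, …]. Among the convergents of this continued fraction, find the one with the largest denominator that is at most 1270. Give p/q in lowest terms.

a_0 = 6: 6/1  (≤ bound)
a_1 = 12: 73/12  (≤ bound)
a_2 = 12: 882/145  (≤ bound)
a_3 = 12: 10657/1752  (> 1270, stop)

882/145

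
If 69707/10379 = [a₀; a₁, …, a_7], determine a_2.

⌊69707/10379⌋ = 6, remainder 7433
⌊10379/7433⌋ = 1, remainder 2946
⌊7433/2946⌋ = 2, remainder 1541

2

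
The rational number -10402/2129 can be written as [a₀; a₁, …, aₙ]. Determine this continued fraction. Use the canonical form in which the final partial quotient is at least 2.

[-5; 8, 1, 3, 5, 3, 1, 2]

-10402 = -5·2129 + 243, so a_0 = -5
2129 = 8·243 + 185, so a_1 = 8
243 = 1·185 + 58, so a_2 = 1
185 = 3·58 + 11, so a_3 = 3
58 = 5·11 + 3, so a_4 = 5
11 = 3·3 + 2, so a_5 = 3
3 = 1·2 + 1, so a_6 = 1
2 = 2·1 + 0, so a_7 = 2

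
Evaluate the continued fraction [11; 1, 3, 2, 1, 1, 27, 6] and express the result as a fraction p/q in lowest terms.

Start with 6.
27 + 1/(6/1) = 27 + 1/6 = 163/6
1 + 1/(163/6) = 1 + 6/163 = 169/163
1 + 1/(169/163) = 1 + 163/169 = 332/169
2 + 1/(332/169) = 2 + 169/332 = 833/332
3 + 1/(833/332) = 3 + 332/833 = 2831/833
1 + 1/(2831/833) = 1 + 833/2831 = 3664/2831
11 + 1/(3664/2831) = 11 + 2831/3664 = 43135/3664

43135/3664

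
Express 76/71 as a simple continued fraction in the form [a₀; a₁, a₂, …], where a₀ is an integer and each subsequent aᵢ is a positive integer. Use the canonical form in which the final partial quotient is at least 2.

[1; 14, 5]

76 = 1·71 + 5, so a_0 = 1
71 = 14·5 + 1, so a_1 = 14
5 = 5·1 + 0, so a_2 = 5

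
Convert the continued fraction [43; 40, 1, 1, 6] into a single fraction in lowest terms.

a_0 = 43: 43/1
a_1 = 40: 1721/40
a_2 = 1: 1764/41
a_3 = 1: 3485/81
a_4 = 6: 22674/527

22674/527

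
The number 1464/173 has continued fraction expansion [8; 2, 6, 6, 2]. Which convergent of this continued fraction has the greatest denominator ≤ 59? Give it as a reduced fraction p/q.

a_0 = 8: 8/1  (≤ bound)
a_1 = 2: 17/2  (≤ bound)
a_2 = 6: 110/13  (≤ bound)
a_3 = 6: 677/80  (> 59, stop)

110/13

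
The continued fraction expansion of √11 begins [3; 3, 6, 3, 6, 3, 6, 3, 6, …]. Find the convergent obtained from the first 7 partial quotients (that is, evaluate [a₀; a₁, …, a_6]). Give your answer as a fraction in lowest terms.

a_0 = 3: 3/1
a_1 = 3: 10/3
a_2 = 6: 63/19
a_3 = 3: 199/60
a_4 = 6: 1257/379
a_5 = 3: 3970/1197
a_6 = 6: 25077/7561

25077/7561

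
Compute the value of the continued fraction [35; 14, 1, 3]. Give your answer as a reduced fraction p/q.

Build up convergents one term at a time:
a_0 = 35: 35/1
a_1 = 14: 491/14
a_2 = 1: 526/15
a_3 = 3: 2069/59

2069/59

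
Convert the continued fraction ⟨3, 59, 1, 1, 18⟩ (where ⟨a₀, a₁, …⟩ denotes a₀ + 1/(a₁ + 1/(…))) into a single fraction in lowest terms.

6643/2202

a_0 = 3: 3/1
a_1 = 59: 178/59
a_2 = 1: 181/60
a_3 = 1: 359/119
a_4 = 18: 6643/2202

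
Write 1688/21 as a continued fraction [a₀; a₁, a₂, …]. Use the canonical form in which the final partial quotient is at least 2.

⌊1688/21⌋ = 80, remainder 8
⌊21/8⌋ = 2, remainder 5
⌊8/5⌋ = 1, remainder 3
⌊5/3⌋ = 1, remainder 2
⌊3/2⌋ = 1, remainder 1
⌊2/1⌋ = 2, remainder 0

[80; 2, 1, 1, 1, 2]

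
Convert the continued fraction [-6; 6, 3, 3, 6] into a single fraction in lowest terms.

-2319/397

a_0 = -6: -6/1
a_1 = 6: -35/6
a_2 = 3: -111/19
a_3 = 3: -368/63
a_4 = 6: -2319/397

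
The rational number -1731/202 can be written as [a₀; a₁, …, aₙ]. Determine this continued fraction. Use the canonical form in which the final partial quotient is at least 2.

[-9; 2, 3, 9, 3]

-1731 ÷ 202 → quotient -9, remainder 87
202 ÷ 87 → quotient 2, remainder 28
87 ÷ 28 → quotient 3, remainder 3
28 ÷ 3 → quotient 9, remainder 1
3 ÷ 1 → quotient 3, remainder 0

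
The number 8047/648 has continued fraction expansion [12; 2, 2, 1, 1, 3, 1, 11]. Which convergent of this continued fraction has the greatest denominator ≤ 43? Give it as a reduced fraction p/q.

534/43

List convergents until the denominator exceeds the bound:
a_0 = 12: 12/1  (≤ bound)
a_1 = 2: 25/2  (≤ bound)
a_2 = 2: 62/5  (≤ bound)
a_3 = 1: 87/7  (≤ bound)
a_4 = 1: 149/12  (≤ bound)
a_5 = 3: 534/43  (≤ bound)
a_6 = 1: 683/55  (> 43, stop)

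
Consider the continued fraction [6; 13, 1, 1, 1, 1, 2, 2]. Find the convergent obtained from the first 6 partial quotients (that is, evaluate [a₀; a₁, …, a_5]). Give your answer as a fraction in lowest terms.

413/68

Starting at the tail and folding back:
Start with 1.
1 + 1/(1/1) = 1 + 1/1 = 2/1
1 + 1/(2/1) = 1 + 1/2 = 3/2
1 + 1/(3/2) = 1 + 2/3 = 5/3
13 + 1/(5/3) = 13 + 3/5 = 68/5
6 + 1/(68/5) = 6 + 5/68 = 413/68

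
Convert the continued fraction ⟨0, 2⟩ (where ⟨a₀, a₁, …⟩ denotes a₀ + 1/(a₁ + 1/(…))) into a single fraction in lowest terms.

1/2

Work from the innermost term outward:
Start with 2.
0 + 1/(2/1) = 0 + 1/2 = 1/2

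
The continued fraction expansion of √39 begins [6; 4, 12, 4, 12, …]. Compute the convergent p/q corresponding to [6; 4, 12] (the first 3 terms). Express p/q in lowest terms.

306/49

Start with 12.
4 + 1/(12/1) = 4 + 1/12 = 49/12
6 + 1/(49/12) = 6 + 12/49 = 306/49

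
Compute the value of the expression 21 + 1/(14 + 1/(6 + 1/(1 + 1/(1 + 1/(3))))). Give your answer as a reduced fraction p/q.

Start with 3.
1 + 1/(3/1) = 1 + 1/3 = 4/3
1 + 1/(4/3) = 1 + 3/4 = 7/4
6 + 1/(7/4) = 6 + 4/7 = 46/7
14 + 1/(46/7) = 14 + 7/46 = 651/46
21 + 1/(651/46) = 21 + 46/651 = 13717/651

13717/651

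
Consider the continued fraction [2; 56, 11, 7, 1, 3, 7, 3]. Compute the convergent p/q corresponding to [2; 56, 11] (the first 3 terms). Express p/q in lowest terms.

1245/617

Start with 11.
56 + 1/(11/1) = 56 + 1/11 = 617/11
2 + 1/(617/11) = 2 + 11/617 = 1245/617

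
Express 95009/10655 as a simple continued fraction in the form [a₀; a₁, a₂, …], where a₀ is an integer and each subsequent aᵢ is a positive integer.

Run the Euclidean algorithm, recording each quotient:
95009 = 8·10655 + 9769, so a_0 = 8
10655 = 1·9769 + 886, so a_1 = 1
9769 = 11·886 + 23, so a_2 = 11
886 = 38·23 + 12, so a_3 = 38
23 = 1·12 + 11, so a_4 = 1
12 = 1·11 + 1, so a_5 = 1
11 = 11·1 + 0, so a_6 = 11

[8; 1, 11, 38, 1, 1, 11]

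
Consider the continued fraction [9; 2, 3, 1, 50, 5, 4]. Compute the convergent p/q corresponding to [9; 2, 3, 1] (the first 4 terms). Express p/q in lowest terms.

Start with 1.
3 + 1/(1/1) = 3 + 1/1 = 4/1
2 + 1/(4/1) = 2 + 1/4 = 9/4
9 + 1/(9/4) = 9 + 4/9 = 85/9

85/9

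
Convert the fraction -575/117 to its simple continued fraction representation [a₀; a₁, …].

-575 = -5·117 + 10, so a_0 = -5
117 = 11·10 + 7, so a_1 = 11
10 = 1·7 + 3, so a_2 = 1
7 = 2·3 + 1, so a_3 = 2
3 = 3·1 + 0, so a_4 = 3

[-5; 11, 1, 2, 3]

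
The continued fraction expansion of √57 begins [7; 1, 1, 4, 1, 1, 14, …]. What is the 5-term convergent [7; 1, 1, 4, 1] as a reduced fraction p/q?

Build up convergents one term at a time:
a_0 = 7: 7/1
a_1 = 1: 8/1
a_2 = 1: 15/2
a_3 = 4: 68/9
a_4 = 1: 83/11

83/11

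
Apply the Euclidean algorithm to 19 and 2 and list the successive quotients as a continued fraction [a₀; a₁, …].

Run the Euclidean algorithm, recording each quotient:
19 = 9·2 + 1, so a_0 = 9
2 = 2·1 + 0, so a_1 = 2

[9; 2]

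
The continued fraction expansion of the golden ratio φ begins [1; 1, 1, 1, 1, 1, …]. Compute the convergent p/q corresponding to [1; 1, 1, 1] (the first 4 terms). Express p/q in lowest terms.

5/3

Start with 1.
1 + 1/(1/1) = 1 + 1/1 = 2/1
1 + 1/(2/1) = 1 + 1/2 = 3/2
1 + 1/(3/2) = 1 + 2/3 = 5/3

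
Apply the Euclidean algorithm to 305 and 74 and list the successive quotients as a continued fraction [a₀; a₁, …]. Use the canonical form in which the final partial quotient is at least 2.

[4; 8, 4, 2]

Apply division with remainder until the remainder is 0:
⌊305/74⌋ = 4, remainder 9
⌊74/9⌋ = 8, remainder 2
⌊9/2⌋ = 4, remainder 1
⌊2/1⌋ = 2, remainder 0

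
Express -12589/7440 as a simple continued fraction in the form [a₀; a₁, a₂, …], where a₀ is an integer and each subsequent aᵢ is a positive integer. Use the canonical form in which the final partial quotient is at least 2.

-12589 = -2·7440 + 2291, so a_0 = -2
7440 = 3·2291 + 567, so a_1 = 3
2291 = 4·567 + 23, so a_2 = 4
567 = 24·23 + 15, so a_3 = 24
23 = 1·15 + 8, so a_4 = 1
15 = 1·8 + 7, so a_5 = 1
8 = 1·7 + 1, so a_6 = 1
7 = 7·1 + 0, so a_7 = 7

[-2; 3, 4, 24, 1, 1, 1, 7]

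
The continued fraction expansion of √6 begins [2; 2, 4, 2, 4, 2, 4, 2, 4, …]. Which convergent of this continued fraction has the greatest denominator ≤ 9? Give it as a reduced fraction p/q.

22/9

List convergents until the denominator exceeds the bound:
a_0 = 2: 2/1  (≤ bound)
a_1 = 2: 5/2  (≤ bound)
a_2 = 4: 22/9  (≤ bound)
a_3 = 2: 49/20  (> 9, stop)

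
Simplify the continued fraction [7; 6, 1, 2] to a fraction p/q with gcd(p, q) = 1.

Start with 2.
1 + 1/(2/1) = 1 + 1/2 = 3/2
6 + 1/(3/2) = 6 + 2/3 = 20/3
7 + 1/(20/3) = 7 + 3/20 = 143/20

143/20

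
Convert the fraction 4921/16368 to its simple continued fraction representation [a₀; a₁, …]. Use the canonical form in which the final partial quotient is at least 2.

[0; 3, 3, 15, 7, 15]

Apply division with remainder until the remainder is 0:
⌊4921/16368⌋ = 0, remainder 4921
⌊16368/4921⌋ = 3, remainder 1605
⌊4921/1605⌋ = 3, remainder 106
⌊1605/106⌋ = 15, remainder 15
⌊106/15⌋ = 7, remainder 1
⌊15/1⌋ = 15, remainder 0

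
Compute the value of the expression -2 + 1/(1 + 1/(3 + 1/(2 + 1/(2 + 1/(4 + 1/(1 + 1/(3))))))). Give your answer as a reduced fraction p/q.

Work from the innermost term outward:
Start with 3.
1 + 1/(3/1) = 1 + 1/3 = 4/3
4 + 1/(4/3) = 4 + 3/4 = 19/4
2 + 1/(19/4) = 2 + 4/19 = 42/19
2 + 1/(42/19) = 2 + 19/42 = 103/42
3 + 1/(103/42) = 3 + 42/103 = 351/103
1 + 1/(351/103) = 1 + 103/351 = 454/351
-2 + 1/(454/351) = -2 + 351/454 = -557/454

-557/454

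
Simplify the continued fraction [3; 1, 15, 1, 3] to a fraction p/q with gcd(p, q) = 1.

264/67

Start with 3.
1 + 1/(3/1) = 1 + 1/3 = 4/3
15 + 1/(4/3) = 15 + 3/4 = 63/4
1 + 1/(63/4) = 1 + 4/63 = 67/63
3 + 1/(67/63) = 3 + 63/67 = 264/67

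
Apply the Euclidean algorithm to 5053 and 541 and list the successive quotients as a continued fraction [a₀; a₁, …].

[9; 2, 1, 15, 1, 2, 1, 2]

5053 ÷ 541 → quotient 9, remainder 184
541 ÷ 184 → quotient 2, remainder 173
184 ÷ 173 → quotient 1, remainder 11
173 ÷ 11 → quotient 15, remainder 8
11 ÷ 8 → quotient 1, remainder 3
8 ÷ 3 → quotient 2, remainder 2
3 ÷ 2 → quotient 1, remainder 1
2 ÷ 1 → quotient 2, remainder 0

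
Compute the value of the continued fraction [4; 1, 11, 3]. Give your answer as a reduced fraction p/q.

182/37

Start with 3.
11 + 1/(3/1) = 11 + 1/3 = 34/3
1 + 1/(34/3) = 1 + 3/34 = 37/34
4 + 1/(37/34) = 4 + 34/37 = 182/37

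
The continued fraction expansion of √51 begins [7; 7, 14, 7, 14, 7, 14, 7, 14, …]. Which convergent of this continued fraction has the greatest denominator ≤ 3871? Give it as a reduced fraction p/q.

a_0 = 7: 7/1  (≤ bound)
a_1 = 7: 50/7  (≤ bound)
a_2 = 14: 707/99  (≤ bound)
a_3 = 7: 4999/700  (≤ bound)
a_4 = 14: 70693/9899  (> 3871, stop)

4999/700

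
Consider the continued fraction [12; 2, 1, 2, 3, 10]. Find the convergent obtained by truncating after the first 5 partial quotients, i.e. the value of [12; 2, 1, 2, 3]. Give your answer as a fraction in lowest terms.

334/27

Compute successive convergents:
a_0 = 12: 12/1
a_1 = 2: 25/2
a_2 = 1: 37/3
a_3 = 2: 99/8
a_4 = 3: 334/27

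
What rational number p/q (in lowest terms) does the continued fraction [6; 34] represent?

205/34

Start with 34.
6 + 1/(34/1) = 6 + 1/34 = 205/34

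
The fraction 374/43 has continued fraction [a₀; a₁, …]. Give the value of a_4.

4

Run the Euclidean algorithm, recording each quotient:
374 = 8·43 + 30, so a_0 = 8
43 = 1·30 + 13, so a_1 = 1
30 = 2·13 + 4, so a_2 = 2
13 = 3·4 + 1, so a_3 = 3
4 = 4·1 + 0, so a_4 = 4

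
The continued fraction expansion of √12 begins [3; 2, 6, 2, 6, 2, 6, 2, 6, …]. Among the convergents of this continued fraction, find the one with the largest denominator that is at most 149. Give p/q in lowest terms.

97/28

List convergents until the denominator exceeds the bound:
a_0 = 3: 3/1  (≤ bound)
a_1 = 2: 7/2  (≤ bound)
a_2 = 6: 45/13  (≤ bound)
a_3 = 2: 97/28  (≤ bound)
a_4 = 6: 627/181  (> 149, stop)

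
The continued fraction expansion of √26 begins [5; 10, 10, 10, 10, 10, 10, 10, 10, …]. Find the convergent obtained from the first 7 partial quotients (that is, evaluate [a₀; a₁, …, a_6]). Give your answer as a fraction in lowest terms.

5357035/1050601

Build up convergents one term at a time:
a_0 = 5: 5/1
a_1 = 10: 51/10
a_2 = 10: 515/101
a_3 = 10: 5201/1020
a_4 = 10: 52525/10301
a_5 = 10: 530451/104030
a_6 = 10: 5357035/1050601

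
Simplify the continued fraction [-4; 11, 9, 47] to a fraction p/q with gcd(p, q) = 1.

Start with 47.
9 + 1/(47/1) = 9 + 1/47 = 424/47
11 + 1/(424/47) = 11 + 47/424 = 4711/424
-4 + 1/(4711/424) = -4 + 424/4711 = -18420/4711

-18420/4711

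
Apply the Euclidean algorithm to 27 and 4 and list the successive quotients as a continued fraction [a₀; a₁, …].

[6; 1, 3]

27 = 6·4 + 3, so a_0 = 6
4 = 1·3 + 1, so a_1 = 1
3 = 3·1 + 0, so a_2 = 3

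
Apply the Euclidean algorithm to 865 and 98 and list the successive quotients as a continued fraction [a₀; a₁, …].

Apply division with remainder until the remainder is 0:
865 = 8·98 + 81, so a_0 = 8
98 = 1·81 + 17, so a_1 = 1
81 = 4·17 + 13, so a_2 = 4
17 = 1·13 + 4, so a_3 = 1
13 = 3·4 + 1, so a_4 = 3
4 = 4·1 + 0, so a_5 = 4

[8; 1, 4, 1, 3, 4]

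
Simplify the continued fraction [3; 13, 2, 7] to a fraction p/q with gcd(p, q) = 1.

621/202

Use the convergent recurrence hₖ = aₖ·hₖ₋₁ + hₖ₋₂ (and likewise for the denominators kₖ):
a_0 = 3: 3/1
a_1 = 13: 40/13
a_2 = 2: 83/27
a_3 = 7: 621/202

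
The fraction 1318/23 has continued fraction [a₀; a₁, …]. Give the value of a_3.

2

Run the Euclidean algorithm, recording each quotient:
1318 = 57·23 + 7, so a_0 = 57
23 = 3·7 + 2, so a_1 = 3
7 = 3·2 + 1, so a_2 = 3
2 = 2·1 + 0, so a_3 = 2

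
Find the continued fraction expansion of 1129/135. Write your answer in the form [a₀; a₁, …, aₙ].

[8; 2, 1, 3, 12]

Apply division with remainder until the remainder is 0:
1129 ÷ 135 → quotient 8, remainder 49
135 ÷ 49 → quotient 2, remainder 37
49 ÷ 37 → quotient 1, remainder 12
37 ÷ 12 → quotient 3, remainder 1
12 ÷ 1 → quotient 12, remainder 0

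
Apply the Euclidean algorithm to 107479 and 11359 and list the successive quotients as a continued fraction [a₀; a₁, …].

⌊107479/11359⌋ = 9, remainder 5248
⌊11359/5248⌋ = 2, remainder 863
⌊5248/863⌋ = 6, remainder 70
⌊863/70⌋ = 12, remainder 23
⌊70/23⌋ = 3, remainder 1
⌊23/1⌋ = 23, remainder 0

[9; 2, 6, 12, 3, 23]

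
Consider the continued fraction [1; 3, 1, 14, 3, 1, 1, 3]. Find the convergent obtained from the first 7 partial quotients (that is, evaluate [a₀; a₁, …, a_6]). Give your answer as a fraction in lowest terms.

528/421

Build up convergents one term at a time:
a_0 = 1: 1/1
a_1 = 3: 4/3
a_2 = 1: 5/4
a_3 = 14: 74/59
a_4 = 3: 227/181
a_5 = 1: 301/240
a_6 = 1: 528/421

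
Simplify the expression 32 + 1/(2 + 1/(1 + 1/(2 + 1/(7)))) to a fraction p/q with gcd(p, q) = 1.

Work from the innermost term outward:
Start with 7.
2 + 1/(7/1) = 2 + 1/7 = 15/7
1 + 1/(15/7) = 1 + 7/15 = 22/15
2 + 1/(22/15) = 2 + 15/22 = 59/22
32 + 1/(59/22) = 32 + 22/59 = 1910/59

1910/59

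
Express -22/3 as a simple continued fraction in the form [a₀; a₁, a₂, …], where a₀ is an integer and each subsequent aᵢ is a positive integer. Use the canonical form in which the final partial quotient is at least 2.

Run the Euclidean algorithm, recording each quotient:
-22 ÷ 3 → quotient -8, remainder 2
3 ÷ 2 → quotient 1, remainder 1
2 ÷ 1 → quotient 2, remainder 0

[-8; 1, 2]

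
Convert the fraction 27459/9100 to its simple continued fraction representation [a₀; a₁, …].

[3; 57, 4, 3, 2, 1, 3]

27459 ÷ 9100 → quotient 3, remainder 159
9100 ÷ 159 → quotient 57, remainder 37
159 ÷ 37 → quotient 4, remainder 11
37 ÷ 11 → quotient 3, remainder 4
11 ÷ 4 → quotient 2, remainder 3
4 ÷ 3 → quotient 1, remainder 1
3 ÷ 1 → quotient 3, remainder 0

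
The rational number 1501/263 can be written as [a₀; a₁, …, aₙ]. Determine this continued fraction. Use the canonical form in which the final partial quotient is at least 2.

[5; 1, 2, 2, 2, 2, 6]

Apply division with remainder until the remainder is 0:
1501 ÷ 263 → quotient 5, remainder 186
263 ÷ 186 → quotient 1, remainder 77
186 ÷ 77 → quotient 2, remainder 32
77 ÷ 32 → quotient 2, remainder 13
32 ÷ 13 → quotient 2, remainder 6
13 ÷ 6 → quotient 2, remainder 1
6 ÷ 1 → quotient 6, remainder 0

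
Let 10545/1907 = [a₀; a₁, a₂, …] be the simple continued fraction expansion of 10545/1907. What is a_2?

Repeatedly divide and take the remainder:
10545 = 5·1907 + 1010, so a_0 = 5
1907 = 1·1010 + 897, so a_1 = 1
1010 = 1·897 + 113, so a_2 = 1

1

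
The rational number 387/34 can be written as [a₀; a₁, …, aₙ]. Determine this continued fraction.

[11; 2, 1, 1, 1, 1, 2]

Run the Euclidean algorithm, recording each quotient:
⌊387/34⌋ = 11, remainder 13
⌊34/13⌋ = 2, remainder 8
⌊13/8⌋ = 1, remainder 5
⌊8/5⌋ = 1, remainder 3
⌊5/3⌋ = 1, remainder 2
⌊3/2⌋ = 1, remainder 1
⌊2/1⌋ = 2, remainder 0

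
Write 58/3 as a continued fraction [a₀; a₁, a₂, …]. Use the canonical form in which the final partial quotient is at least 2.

Repeatedly divide and take the remainder:
⌊58/3⌋ = 19, remainder 1
⌊3/1⌋ = 3, remainder 0

[19; 3]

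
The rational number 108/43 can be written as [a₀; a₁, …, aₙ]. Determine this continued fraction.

[2; 1, 1, 21]

Apply division with remainder until the remainder is 0:
108 ÷ 43 → quotient 2, remainder 22
43 ÷ 22 → quotient 1, remainder 21
22 ÷ 21 → quotient 1, remainder 1
21 ÷ 1 → quotient 21, remainder 0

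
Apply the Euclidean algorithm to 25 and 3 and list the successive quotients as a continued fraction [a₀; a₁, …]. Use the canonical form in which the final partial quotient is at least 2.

[8; 3]

25 = 8·3 + 1, so a_0 = 8
3 = 3·1 + 0, so a_1 = 3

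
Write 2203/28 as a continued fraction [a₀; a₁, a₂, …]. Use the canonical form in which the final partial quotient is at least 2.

[78; 1, 2, 9]

2203 ÷ 28 → quotient 78, remainder 19
28 ÷ 19 → quotient 1, remainder 9
19 ÷ 9 → quotient 2, remainder 1
9 ÷ 1 → quotient 9, remainder 0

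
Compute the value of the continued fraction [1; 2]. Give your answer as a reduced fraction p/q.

3/2

Start with 2.
1 + 1/(2/1) = 1 + 1/2 = 3/2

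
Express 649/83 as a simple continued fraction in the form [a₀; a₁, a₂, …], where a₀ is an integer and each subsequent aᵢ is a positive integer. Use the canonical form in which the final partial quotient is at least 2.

[7; 1, 4, 1, 1, 7]

649 ÷ 83 → quotient 7, remainder 68
83 ÷ 68 → quotient 1, remainder 15
68 ÷ 15 → quotient 4, remainder 8
15 ÷ 8 → quotient 1, remainder 7
8 ÷ 7 → quotient 1, remainder 1
7 ÷ 1 → quotient 7, remainder 0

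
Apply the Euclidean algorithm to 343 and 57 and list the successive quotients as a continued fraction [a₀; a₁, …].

[6; 57]

⌊343/57⌋ = 6, remainder 1
⌊57/1⌋ = 57, remainder 0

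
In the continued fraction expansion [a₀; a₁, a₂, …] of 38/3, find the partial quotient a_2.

Run the Euclidean algorithm, recording each quotient:
38 = 12·3 + 2, so a_0 = 12
3 = 1·2 + 1, so a_1 = 1
2 = 2·1 + 0, so a_2 = 2

2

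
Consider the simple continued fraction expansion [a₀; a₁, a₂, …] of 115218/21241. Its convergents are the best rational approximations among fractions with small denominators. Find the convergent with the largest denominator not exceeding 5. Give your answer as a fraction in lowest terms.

a_0 = 5: 5/1  (≤ bound)
a_1 = 2: 11/2  (≤ bound)
a_2 = 2: 27/5  (≤ bound)
a_3 = 1: 38/7  (> 5, stop)

27/5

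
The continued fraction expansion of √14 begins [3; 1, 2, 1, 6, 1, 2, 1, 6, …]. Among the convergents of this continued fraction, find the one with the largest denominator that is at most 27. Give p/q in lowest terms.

a_0 = 3: 3/1  (≤ bound)
a_1 = 1: 4/1  (≤ bound)
a_2 = 2: 11/3  (≤ bound)
a_3 = 1: 15/4  (≤ bound)
a_4 = 6: 101/27  (≤ bound)
a_5 = 1: 116/31  (> 27, stop)

101/27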